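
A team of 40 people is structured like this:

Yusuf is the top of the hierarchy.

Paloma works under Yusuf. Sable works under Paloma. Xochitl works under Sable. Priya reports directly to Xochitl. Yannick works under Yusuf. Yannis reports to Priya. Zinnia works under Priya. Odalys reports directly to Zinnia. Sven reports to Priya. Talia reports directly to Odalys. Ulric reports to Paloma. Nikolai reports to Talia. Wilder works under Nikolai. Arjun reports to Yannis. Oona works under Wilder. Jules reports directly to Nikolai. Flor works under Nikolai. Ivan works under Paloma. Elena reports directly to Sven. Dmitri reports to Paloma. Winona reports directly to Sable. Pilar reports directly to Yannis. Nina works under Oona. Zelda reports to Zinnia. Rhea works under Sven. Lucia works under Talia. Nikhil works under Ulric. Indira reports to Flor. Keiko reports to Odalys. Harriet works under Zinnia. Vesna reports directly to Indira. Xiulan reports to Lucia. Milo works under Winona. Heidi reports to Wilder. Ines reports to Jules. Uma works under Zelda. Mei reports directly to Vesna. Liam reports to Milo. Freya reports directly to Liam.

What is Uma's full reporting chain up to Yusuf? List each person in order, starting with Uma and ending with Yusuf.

Uma -> Zelda -> Zinnia -> Priya -> Xochitl -> Sable -> Paloma -> Yusuf

Uma reports to Zelda. Zelda reports to Zinnia. Zinnia reports to Priya. Priya reports to Xochitl. Xochitl reports to Sable. Sable reports to Paloma. Paloma reports to Yusuf. Yusuf is at the top.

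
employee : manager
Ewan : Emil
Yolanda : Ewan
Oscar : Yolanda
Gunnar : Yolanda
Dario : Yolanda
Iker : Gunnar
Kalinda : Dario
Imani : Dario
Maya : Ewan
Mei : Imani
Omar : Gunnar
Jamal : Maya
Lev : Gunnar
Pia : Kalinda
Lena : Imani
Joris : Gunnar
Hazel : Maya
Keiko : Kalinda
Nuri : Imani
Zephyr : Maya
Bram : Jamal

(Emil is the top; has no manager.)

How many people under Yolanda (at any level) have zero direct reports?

The people in Yolanda's organization with no one reporting to them are Nuri, Lena, Mei, Keiko, Pia, Joris, Lev, Omar, Iker, Oscar. That is 10.

10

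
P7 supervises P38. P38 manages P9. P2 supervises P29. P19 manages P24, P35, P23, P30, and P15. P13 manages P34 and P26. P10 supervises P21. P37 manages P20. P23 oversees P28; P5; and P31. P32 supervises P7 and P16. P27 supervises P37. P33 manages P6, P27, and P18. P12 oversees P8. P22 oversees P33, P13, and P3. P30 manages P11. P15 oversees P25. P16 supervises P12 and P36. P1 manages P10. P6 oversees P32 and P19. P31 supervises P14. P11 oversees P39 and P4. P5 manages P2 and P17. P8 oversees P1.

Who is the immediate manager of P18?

P18 reports directly to P33.

P33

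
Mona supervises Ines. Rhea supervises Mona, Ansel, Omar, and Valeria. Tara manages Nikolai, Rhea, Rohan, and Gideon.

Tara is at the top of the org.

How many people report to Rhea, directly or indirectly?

Rhea directly manages Mona, Ansel, Omar, Valeria. Under Mona: Ines (1). Ansel has no reports. Omar has no reports. Valeria has no reports. So Rhea's organization is 4 direct reports plus everyone under them: 2 + 1 + 1 + 1 = 5.

5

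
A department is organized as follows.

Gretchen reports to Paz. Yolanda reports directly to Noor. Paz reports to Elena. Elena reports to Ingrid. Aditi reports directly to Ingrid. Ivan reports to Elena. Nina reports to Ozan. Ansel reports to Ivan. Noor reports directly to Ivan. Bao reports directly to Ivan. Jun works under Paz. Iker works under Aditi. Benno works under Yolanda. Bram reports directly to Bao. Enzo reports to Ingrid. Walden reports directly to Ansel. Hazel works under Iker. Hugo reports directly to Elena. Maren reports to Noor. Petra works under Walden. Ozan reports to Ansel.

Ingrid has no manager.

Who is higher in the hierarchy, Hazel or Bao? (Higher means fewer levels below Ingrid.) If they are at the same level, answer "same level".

Both Hazel and Bao are 3 levels below Ingrid.

same level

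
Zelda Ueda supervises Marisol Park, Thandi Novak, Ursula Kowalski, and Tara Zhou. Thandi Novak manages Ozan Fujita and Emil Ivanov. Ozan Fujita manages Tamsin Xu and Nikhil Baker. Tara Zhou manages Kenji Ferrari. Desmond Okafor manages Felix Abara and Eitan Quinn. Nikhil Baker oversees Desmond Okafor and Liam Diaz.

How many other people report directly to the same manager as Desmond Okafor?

Desmond Okafor reports to Nikhil Baker. Nikhil Baker's other direct reports are Liam Diaz — 1 peer.

1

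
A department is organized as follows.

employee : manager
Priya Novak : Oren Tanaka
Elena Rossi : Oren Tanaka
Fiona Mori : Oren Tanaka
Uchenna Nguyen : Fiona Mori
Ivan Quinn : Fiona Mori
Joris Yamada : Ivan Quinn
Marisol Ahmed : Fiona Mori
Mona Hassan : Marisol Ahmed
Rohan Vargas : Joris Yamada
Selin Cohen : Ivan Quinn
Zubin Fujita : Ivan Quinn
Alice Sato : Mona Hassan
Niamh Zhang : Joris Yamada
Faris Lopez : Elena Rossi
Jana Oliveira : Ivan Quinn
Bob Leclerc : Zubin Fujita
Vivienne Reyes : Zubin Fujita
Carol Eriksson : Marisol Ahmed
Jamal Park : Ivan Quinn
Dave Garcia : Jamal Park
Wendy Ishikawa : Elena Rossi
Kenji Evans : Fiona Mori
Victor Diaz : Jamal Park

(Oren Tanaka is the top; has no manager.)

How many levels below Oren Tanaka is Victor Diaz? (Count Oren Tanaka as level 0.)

Chain from Victor Diaz up to Oren Tanaka: Victor Diaz → Jamal Park → Ivan Quinn → Fiona Mori → Oren Tanaka. That is 4 steps up, so Victor Diaz is 4 levels below Oren Tanaka.

4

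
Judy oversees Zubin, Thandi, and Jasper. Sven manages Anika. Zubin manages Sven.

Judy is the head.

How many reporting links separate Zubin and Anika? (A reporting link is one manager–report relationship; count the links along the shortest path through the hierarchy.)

Anika is in Zubin's organization: the chain from Anika up to Zubin is Anika → Sven → Zubin, which is 2 links.

2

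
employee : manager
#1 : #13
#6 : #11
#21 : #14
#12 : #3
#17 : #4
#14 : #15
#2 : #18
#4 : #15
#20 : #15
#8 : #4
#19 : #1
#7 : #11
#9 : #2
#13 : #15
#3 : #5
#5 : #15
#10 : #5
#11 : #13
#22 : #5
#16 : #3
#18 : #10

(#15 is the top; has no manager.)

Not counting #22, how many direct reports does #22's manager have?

2

#22 reports to #5. #5's other direct reports are #10, #3 — 2 peers.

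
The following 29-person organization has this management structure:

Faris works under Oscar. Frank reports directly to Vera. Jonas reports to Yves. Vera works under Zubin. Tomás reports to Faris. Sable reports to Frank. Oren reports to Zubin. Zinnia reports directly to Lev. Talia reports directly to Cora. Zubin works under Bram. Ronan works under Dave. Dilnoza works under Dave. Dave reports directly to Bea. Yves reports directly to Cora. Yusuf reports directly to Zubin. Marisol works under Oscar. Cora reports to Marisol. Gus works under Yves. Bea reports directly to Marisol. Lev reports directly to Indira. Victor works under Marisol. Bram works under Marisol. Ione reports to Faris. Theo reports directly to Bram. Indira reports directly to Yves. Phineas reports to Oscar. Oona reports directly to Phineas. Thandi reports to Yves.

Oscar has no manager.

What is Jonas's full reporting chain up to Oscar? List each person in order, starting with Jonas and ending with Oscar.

Jonas reports to Yves. Yves reports to Cora. Cora reports to Marisol. Marisol reports to Oscar. Oscar is at the top.

Jonas -> Yves -> Cora -> Marisol -> Oscar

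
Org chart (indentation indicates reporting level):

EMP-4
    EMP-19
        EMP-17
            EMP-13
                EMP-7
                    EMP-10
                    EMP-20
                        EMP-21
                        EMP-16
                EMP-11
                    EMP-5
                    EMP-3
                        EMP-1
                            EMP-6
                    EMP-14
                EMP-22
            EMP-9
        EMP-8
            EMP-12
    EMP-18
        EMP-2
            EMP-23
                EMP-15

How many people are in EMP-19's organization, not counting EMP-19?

EMP-19 directly manages EMP-17, EMP-8. Under EMP-17: EMP-9, EMP-13, EMP-22, EMP-11, EMP-14, EMP-3, EMP-1, EMP-6, EMP-5, EMP-7, EMP-20, EMP-16, EMP-21, EMP-10 (14). Under EMP-8: EMP-12 (1). So EMP-19's organization is 2 direct reports plus everyone under them: 15 + 2 = 17.

17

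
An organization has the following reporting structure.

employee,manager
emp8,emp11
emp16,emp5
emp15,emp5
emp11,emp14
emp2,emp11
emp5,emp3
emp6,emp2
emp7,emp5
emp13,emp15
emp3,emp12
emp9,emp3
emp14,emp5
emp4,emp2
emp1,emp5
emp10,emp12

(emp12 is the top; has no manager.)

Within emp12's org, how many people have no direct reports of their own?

The people in emp12's organization with no one reporting to them are emp10, emp1, emp16, emp7, emp13, emp8, emp6, emp4, emp9. That is 9.

9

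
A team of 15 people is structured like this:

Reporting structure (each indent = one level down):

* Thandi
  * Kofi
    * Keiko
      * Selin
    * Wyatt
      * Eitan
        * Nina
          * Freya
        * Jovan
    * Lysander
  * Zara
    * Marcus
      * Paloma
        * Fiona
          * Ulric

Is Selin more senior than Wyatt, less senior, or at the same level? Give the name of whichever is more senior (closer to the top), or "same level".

Wyatt

Selin is 3 levels below Thandi; Wyatt is 2. Wyatt is higher.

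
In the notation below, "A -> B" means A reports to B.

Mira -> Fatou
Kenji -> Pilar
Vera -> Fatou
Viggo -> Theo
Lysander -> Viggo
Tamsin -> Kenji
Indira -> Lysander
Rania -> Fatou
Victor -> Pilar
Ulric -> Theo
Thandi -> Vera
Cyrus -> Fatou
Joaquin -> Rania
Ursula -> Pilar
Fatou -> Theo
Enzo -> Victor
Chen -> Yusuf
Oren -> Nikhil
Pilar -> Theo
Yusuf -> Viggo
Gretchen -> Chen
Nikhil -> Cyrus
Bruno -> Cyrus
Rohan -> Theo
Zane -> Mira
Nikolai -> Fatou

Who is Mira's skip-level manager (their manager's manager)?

Mira reports to Fatou, and Fatou reports to Theo. So Mira's skip-level manager is Theo.

Theo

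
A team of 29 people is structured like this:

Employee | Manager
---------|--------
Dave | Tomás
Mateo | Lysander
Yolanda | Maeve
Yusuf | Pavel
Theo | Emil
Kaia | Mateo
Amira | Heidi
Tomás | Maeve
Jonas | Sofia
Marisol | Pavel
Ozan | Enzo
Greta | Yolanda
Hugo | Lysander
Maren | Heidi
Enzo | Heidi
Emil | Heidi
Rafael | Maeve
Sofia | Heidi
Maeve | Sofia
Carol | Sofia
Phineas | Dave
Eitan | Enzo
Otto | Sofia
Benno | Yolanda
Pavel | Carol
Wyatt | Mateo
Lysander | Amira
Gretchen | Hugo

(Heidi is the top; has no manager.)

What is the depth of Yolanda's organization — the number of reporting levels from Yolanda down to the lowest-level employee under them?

1

The longest chain under Yolanda runs Yolanda → Benno, which is 1 level below Yolanda.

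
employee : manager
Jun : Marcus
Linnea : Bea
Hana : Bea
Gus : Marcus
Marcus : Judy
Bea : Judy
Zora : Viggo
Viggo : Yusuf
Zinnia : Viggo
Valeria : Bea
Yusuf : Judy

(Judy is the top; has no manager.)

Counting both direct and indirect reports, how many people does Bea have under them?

Bea directly manages Linnea, Valeria, Hana. Linnea has no reports. Valeria has no reports. Hana has no reports. So Bea's organization is 3 direct reports plus everyone under them: 1 + 1 + 1 = 3.

3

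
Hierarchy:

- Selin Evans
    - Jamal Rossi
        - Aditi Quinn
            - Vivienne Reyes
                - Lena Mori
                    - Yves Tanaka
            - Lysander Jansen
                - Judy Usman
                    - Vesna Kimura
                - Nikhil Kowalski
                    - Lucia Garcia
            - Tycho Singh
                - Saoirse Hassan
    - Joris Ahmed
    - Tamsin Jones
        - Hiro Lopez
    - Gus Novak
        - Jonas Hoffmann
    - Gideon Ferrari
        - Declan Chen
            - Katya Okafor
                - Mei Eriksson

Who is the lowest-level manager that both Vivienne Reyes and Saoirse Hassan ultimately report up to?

Aditi Quinn

Vivienne Reyes's chain of managers is Aditi Quinn, Jamal Rossi, Selin Evans. Saoirse Hassan's chain of managers is Tycho Singh, Aditi Quinn, Jamal Rossi, Selin Evans. The first manager that appears in both chains is Aditi Quinn.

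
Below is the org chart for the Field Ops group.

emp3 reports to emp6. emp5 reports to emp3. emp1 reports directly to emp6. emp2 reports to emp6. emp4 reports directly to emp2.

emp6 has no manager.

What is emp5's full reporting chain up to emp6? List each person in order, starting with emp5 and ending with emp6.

emp5 -> emp3 -> emp6

emp5 reports to emp3. emp3 reports to emp6. emp6 is at the top.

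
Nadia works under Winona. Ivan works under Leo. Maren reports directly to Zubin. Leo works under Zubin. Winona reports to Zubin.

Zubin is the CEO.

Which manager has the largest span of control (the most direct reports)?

Direct-report counts: Zubin has 3; Leo has 1; Winona has 1. The largest is 3, held by Zubin.

Zubin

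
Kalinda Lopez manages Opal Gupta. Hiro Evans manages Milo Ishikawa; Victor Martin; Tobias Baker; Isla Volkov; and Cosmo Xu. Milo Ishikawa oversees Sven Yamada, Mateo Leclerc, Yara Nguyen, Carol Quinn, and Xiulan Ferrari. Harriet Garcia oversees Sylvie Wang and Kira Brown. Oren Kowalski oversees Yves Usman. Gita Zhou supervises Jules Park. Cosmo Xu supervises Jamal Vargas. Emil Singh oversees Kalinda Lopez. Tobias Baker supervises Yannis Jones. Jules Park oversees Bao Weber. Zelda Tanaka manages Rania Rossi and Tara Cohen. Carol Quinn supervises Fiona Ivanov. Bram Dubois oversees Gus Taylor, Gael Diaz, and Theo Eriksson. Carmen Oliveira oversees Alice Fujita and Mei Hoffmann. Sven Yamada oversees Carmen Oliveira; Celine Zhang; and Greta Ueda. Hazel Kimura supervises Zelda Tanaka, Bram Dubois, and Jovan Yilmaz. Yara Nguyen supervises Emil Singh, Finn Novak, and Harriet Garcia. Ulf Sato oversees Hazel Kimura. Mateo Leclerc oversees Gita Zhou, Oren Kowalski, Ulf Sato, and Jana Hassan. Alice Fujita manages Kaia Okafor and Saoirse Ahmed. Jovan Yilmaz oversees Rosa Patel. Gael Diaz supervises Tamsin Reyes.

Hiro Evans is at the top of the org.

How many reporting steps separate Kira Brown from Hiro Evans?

Chain from Kira Brown up to Hiro Evans: Kira Brown → Harriet Garcia → Yara Nguyen → Milo Ishikawa → Hiro Evans. That is 4 steps up, so Kira Brown is 4 levels below Hiro Evans.

4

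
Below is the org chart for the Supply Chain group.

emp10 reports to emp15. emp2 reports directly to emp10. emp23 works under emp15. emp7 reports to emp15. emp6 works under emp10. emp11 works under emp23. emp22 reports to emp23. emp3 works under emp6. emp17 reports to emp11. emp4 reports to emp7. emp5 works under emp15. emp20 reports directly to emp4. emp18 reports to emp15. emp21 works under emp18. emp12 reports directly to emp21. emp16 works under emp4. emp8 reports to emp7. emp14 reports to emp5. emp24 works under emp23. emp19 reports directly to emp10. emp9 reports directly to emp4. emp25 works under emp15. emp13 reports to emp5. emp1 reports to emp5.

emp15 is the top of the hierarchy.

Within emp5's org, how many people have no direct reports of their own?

The people in emp5's organization with no one reporting to them are emp1, emp13, emp14. That is 3.

3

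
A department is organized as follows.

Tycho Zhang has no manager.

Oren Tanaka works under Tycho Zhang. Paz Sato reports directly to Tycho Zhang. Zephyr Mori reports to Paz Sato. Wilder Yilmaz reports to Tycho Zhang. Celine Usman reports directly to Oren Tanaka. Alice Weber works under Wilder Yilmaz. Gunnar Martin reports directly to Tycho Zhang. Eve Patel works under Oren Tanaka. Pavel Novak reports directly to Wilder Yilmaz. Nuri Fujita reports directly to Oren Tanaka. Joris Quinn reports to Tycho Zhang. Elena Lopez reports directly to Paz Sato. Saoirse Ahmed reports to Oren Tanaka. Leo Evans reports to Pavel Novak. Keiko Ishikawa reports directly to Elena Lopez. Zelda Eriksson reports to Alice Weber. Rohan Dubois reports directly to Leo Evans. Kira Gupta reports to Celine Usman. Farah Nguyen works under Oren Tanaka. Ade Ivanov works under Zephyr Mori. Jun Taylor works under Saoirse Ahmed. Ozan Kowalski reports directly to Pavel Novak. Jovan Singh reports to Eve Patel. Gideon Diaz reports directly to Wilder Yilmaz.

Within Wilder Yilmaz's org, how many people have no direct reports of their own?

The people in Wilder Yilmaz's organization with no one reporting to them are Gideon Diaz, Ozan Kowalski, Rohan Dubois, Zelda Eriksson. That is 4.

4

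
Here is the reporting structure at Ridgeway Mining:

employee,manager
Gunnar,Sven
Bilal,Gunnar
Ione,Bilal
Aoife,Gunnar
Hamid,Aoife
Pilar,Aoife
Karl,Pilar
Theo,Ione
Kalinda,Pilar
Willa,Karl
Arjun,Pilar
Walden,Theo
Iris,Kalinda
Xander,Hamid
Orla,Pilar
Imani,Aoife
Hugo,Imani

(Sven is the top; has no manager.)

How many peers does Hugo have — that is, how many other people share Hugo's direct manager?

Hugo reports to Imani, and Imani has no other direct reports. Hugo has 0 peers.

0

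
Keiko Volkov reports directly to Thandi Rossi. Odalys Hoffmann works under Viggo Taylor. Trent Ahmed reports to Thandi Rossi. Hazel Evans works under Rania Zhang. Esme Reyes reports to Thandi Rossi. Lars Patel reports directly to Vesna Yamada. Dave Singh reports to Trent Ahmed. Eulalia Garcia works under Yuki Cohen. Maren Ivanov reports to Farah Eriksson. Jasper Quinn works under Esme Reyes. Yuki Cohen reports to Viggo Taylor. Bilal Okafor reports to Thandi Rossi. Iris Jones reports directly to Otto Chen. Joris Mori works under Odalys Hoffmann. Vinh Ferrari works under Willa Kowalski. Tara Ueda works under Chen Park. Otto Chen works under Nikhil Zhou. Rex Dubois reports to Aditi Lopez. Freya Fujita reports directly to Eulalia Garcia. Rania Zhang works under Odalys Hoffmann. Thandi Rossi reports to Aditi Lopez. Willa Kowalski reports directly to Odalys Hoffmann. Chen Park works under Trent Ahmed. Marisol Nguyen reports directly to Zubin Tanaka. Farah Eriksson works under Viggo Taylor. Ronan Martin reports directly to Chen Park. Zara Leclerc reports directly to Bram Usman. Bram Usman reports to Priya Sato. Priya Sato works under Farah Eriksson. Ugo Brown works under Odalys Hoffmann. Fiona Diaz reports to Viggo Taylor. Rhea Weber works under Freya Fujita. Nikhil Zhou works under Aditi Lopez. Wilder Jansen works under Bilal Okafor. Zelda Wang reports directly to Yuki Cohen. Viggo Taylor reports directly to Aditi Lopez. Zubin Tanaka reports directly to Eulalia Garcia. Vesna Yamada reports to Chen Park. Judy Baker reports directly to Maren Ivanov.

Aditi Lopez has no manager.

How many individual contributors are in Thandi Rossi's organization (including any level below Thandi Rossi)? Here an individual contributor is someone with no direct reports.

The people in Thandi Rossi's organization with no one reporting to them are Dave Singh, Tara Ueda, Ronan Martin, Lars Patel, Keiko Volkov, Wilder Jansen, Jasper Quinn. That is 7.

7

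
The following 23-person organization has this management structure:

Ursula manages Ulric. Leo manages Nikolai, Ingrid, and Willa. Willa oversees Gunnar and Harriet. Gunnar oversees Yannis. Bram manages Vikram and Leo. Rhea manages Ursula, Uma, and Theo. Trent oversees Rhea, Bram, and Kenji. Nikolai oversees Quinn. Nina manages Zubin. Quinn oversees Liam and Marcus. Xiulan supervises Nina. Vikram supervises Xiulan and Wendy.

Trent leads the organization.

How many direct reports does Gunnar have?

1

Gunnar directly manages Yannis. That is 1 direct report.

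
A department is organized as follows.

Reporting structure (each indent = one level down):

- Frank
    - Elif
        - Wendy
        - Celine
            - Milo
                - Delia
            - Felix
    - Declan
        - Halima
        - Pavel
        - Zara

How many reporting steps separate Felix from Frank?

3

Chain from Felix up to Frank: Felix → Celine → Elif → Frank. That is 3 steps up, so Felix is 3 levels below Frank.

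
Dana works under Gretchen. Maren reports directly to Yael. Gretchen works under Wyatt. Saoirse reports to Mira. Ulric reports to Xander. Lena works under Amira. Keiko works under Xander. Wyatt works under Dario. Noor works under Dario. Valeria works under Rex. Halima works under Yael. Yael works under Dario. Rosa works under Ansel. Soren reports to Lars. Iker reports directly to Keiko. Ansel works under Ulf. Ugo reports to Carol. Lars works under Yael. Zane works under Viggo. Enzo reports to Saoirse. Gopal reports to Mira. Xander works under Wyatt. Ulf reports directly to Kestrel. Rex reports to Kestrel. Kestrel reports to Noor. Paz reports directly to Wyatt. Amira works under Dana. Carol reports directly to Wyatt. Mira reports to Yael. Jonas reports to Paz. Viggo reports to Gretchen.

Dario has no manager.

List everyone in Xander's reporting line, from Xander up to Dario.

Xander reports to Wyatt. Wyatt reports to Dario. Dario is at the top.

Xander -> Wyatt -> Dario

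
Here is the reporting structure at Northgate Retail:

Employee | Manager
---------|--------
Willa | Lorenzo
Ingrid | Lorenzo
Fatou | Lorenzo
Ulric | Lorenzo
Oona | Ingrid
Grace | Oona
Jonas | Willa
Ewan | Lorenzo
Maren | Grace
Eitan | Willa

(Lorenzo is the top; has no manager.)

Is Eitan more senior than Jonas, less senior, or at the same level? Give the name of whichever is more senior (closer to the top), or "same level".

same level

Both Eitan and Jonas are 2 levels below Lorenzo.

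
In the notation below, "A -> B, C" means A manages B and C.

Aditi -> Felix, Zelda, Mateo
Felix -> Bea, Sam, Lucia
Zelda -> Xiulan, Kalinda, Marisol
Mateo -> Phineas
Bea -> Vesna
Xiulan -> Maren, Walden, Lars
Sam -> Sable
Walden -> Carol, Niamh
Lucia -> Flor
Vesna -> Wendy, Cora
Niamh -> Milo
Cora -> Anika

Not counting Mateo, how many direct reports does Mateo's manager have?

Mateo reports to Aditi. Aditi's other direct reports are Felix, Zelda — 2 peers.

2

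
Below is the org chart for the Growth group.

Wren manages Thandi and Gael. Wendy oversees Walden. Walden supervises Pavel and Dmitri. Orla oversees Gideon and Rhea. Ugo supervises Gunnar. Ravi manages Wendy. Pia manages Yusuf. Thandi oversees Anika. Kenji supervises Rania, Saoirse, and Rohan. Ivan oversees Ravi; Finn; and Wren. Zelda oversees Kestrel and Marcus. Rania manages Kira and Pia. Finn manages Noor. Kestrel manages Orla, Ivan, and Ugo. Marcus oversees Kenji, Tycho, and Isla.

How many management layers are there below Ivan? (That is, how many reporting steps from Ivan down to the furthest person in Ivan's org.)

The longest chain under Ivan runs Ivan → Ravi → Wendy → Walden → Dmitri, which is 4 levels below Ivan.

4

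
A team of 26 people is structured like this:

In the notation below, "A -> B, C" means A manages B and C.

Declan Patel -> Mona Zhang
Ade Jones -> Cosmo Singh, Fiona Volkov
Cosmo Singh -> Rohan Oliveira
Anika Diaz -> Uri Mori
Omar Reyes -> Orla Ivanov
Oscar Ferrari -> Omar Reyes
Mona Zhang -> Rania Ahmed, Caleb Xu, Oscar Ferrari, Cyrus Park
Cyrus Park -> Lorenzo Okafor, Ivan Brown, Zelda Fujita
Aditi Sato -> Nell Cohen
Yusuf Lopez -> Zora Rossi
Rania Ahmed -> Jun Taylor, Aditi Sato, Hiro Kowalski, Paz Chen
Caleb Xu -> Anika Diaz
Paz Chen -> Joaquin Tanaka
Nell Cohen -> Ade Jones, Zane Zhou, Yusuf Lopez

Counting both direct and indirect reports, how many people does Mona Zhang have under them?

24

Mona Zhang directly manages Rania Ahmed, Caleb Xu, Oscar Ferrari, Cyrus Park. Under Rania Ahmed: Paz Chen, Joaquin Tanaka, Hiro Kowalski, Aditi Sato, Nell Cohen, Yusuf Lopez, Zora Rossi, Zane Zhou, Ade Jones, Fiona Volkov, Cosmo Singh, Rohan Oliveira, Jun Taylor (13). Under Caleb Xu: Anika Diaz, Uri Mori (2). Under Oscar Ferrari: Omar Reyes, Orla Ivanov (2). Under Cyrus Park: Zelda Fujita, Ivan Brown, Lorenzo Okafor (3). So Mona Zhang's organization is 4 direct reports plus everyone under them: 14 + 3 + 3 + 4 = 24.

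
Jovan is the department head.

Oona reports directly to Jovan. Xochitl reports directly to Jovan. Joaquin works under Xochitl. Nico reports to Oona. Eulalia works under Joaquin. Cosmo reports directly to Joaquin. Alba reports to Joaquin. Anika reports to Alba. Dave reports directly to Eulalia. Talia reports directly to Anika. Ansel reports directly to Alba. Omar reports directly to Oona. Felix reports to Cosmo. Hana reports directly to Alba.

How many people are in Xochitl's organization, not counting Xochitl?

Xochitl directly manages Joaquin. Under Joaquin: Alba, Hana, Ansel, Anika, Talia, Cosmo, Felix, Eulalia, Dave (9). That's 10 in total.

10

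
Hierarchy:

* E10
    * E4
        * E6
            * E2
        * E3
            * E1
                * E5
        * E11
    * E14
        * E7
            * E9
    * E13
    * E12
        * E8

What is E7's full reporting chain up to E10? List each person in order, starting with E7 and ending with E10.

E7 reports to E14. E14 reports to E10. E10 is at the top.

E7 -> E14 -> E10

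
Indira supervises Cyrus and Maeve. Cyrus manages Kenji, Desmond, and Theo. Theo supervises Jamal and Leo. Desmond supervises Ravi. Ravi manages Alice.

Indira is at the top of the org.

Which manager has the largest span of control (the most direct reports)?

Direct-report counts: Indira has 2; Cyrus has 3; Desmond has 1; Ravi has 1; Theo has 2. The largest is 3, held by Cyrus.

Cyrus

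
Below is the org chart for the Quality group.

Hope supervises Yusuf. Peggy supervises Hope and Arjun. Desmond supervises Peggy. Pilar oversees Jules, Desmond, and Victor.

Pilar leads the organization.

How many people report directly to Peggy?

2

Peggy directly manages Hope, Arjun. That is 2 direct reports.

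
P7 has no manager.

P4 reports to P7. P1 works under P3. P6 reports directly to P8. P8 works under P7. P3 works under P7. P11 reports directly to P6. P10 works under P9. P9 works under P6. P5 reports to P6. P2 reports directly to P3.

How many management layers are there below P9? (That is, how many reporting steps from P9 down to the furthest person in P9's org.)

1

The longest chain under P9 runs P9 → P10, which is 1 level below P9.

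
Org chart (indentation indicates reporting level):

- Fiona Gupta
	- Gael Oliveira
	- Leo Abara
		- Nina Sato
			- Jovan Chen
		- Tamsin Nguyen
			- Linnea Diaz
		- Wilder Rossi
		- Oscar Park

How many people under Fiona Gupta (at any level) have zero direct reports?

5

The people in Fiona Gupta's organization with no one reporting to them are Oscar Park, Wilder Rossi, Linnea Diaz, Jovan Chen, Gael Oliveira. That is 5.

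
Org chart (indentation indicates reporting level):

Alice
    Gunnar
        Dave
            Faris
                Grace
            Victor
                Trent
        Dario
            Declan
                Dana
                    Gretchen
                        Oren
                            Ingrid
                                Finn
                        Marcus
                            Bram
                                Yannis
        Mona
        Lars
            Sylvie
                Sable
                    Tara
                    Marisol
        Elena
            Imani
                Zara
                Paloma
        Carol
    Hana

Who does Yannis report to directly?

Yannis reports directly to Bram.

Bram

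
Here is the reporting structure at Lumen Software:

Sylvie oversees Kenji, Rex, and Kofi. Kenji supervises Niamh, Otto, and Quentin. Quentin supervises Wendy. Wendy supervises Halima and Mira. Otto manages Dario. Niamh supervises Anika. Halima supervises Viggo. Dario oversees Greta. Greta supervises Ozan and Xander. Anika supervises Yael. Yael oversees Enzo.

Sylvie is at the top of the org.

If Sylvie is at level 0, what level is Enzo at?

5

Chain from Enzo up to Sylvie: Enzo → Yael → Anika → Niamh → Kenji → Sylvie. That is 5 steps up, so Enzo is 5 levels below Sylvie.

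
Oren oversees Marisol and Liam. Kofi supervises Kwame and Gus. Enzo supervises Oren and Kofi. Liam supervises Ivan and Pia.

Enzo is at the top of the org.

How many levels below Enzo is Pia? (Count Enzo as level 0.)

Chain from Pia up to Enzo: Pia → Liam → Oren → Enzo. That is 3 steps up, so Pia is 3 levels below Enzo.

3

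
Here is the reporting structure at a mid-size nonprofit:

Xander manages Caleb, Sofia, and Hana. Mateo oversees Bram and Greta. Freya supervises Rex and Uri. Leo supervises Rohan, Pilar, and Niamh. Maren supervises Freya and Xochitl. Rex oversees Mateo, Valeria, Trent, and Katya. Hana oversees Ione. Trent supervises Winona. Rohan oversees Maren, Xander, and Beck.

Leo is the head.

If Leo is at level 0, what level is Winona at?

Chain from Winona up to Leo: Winona → Trent → Rex → Freya → Maren → Rohan → Leo. That is 6 steps up, so Winona is 6 levels below Leo.

6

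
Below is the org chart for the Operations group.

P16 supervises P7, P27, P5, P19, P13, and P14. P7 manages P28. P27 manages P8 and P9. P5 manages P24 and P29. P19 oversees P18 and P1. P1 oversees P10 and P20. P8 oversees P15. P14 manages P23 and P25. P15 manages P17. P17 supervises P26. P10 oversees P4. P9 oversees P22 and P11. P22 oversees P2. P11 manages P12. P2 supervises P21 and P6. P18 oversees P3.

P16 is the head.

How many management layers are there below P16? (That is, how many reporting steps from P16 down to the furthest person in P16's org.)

5

The longest chain under P16 runs P16 → P27 → P9 → P22 → P2 → P6, which is 5 levels below P16.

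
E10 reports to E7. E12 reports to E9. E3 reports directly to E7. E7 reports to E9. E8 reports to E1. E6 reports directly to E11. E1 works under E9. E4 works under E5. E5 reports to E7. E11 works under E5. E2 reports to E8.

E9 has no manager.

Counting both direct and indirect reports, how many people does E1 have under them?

E1 directly manages E8. Under E8: E2 (1). That's 2 in total.

2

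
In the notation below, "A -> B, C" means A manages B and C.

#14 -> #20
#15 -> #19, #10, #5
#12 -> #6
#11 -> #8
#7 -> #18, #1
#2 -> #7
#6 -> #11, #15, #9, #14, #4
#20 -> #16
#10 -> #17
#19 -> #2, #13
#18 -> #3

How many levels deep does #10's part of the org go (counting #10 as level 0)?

The longest chain under #10 runs #10 → #17, which is 1 level below #10.

1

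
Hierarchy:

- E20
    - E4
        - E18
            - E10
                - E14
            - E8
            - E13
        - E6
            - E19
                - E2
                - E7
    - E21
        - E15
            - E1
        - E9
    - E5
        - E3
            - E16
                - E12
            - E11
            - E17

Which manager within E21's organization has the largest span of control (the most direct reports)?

Direct-report counts within E21's organization: E21 has 2; E15 has 1. The largest is 2, held by E21.

E21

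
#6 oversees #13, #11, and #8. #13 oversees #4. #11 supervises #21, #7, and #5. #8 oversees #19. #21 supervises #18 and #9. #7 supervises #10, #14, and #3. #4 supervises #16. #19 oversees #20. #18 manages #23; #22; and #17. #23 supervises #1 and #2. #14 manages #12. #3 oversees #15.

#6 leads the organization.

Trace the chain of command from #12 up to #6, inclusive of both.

#12 reports to #14. #14 reports to #7. #7 reports to #11. #11 reports to #6. #6 is at the top.

#12 -> #14 -> #7 -> #11 -> #6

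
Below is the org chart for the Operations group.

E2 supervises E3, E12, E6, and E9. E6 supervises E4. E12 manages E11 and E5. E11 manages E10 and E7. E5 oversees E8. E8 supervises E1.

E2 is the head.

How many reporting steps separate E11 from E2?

Chain from E11 up to E2: E11 → E12 → E2. That is 2 steps up, so E11 is 2 levels below E2.

2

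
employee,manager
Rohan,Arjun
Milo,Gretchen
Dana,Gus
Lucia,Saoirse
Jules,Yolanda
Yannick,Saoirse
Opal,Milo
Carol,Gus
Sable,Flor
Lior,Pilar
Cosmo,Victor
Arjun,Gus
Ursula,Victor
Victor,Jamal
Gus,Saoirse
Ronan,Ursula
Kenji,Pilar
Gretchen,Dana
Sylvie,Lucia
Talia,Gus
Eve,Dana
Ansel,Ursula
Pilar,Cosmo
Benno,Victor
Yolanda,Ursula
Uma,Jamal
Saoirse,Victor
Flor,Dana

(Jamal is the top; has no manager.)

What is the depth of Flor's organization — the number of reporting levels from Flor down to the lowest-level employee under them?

The longest chain under Flor runs Flor → Sable, which is 1 level below Flor.

1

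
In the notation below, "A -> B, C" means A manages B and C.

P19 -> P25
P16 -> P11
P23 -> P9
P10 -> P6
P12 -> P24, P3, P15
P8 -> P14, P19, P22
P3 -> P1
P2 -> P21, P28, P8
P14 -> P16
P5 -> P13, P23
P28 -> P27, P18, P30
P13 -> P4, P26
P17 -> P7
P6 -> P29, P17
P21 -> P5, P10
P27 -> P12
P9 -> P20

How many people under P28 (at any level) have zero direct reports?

The people in P28's organization with no one reporting to them are P30, P18, P15, P1, P24. That is 5.

5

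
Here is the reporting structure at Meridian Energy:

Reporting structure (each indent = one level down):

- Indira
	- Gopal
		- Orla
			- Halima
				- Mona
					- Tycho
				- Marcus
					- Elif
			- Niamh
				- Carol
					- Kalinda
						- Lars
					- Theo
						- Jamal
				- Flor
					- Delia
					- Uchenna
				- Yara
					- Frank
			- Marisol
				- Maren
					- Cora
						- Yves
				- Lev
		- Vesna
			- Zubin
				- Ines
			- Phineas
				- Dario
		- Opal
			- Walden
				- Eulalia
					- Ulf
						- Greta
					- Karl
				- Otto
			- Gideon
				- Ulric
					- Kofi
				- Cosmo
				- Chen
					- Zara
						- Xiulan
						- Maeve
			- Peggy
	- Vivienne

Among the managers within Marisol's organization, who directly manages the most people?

Marisol

Direct-report counts within Marisol's organization: Marisol has 2; Maren has 1; Cora has 1. The largest is 2, held by Marisol.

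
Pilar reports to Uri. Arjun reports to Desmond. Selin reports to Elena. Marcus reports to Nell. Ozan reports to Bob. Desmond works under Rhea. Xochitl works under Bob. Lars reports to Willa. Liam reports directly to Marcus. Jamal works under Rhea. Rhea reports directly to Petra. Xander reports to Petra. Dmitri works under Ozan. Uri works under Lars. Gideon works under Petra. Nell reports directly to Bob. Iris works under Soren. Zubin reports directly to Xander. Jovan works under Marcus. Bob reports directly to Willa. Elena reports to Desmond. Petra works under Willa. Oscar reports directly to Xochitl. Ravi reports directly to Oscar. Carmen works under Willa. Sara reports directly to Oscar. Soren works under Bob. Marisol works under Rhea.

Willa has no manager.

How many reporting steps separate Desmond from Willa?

Chain from Desmond up to Willa: Desmond → Rhea → Petra → Willa. That is 3 steps up, so Desmond is 3 levels below Willa.

3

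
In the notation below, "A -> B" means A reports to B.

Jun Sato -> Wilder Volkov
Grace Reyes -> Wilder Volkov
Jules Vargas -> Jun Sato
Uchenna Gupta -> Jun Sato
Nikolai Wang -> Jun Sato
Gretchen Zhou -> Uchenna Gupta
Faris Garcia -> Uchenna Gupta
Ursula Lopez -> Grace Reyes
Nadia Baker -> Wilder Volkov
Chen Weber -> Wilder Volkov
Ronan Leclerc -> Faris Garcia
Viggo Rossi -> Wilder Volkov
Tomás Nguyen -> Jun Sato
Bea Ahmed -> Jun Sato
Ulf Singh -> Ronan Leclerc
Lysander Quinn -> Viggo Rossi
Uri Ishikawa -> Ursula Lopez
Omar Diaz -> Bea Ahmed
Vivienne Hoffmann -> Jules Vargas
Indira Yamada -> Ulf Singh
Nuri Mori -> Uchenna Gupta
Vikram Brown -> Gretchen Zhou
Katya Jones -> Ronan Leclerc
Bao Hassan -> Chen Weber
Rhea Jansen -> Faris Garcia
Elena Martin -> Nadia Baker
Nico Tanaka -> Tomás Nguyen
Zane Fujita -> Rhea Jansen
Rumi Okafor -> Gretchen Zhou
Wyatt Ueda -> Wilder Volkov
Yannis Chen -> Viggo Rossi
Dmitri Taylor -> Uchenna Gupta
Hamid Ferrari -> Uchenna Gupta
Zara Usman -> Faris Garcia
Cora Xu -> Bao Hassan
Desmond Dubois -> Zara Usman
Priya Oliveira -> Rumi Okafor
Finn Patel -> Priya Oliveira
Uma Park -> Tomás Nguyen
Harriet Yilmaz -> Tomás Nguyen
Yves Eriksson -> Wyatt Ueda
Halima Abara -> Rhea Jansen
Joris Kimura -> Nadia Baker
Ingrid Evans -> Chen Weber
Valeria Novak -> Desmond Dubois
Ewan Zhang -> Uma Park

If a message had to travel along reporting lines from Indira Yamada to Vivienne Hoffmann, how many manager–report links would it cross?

7

Indira Yamada is 5 levels below Jun Sato, and Vivienne Hoffmann is 2 levels below Jun Sato (their lowest common manager). The shortest path runs up from Indira Yamada to Jun Sato and back down to Vivienne Hoffmann: 5 + 2 = 7 links.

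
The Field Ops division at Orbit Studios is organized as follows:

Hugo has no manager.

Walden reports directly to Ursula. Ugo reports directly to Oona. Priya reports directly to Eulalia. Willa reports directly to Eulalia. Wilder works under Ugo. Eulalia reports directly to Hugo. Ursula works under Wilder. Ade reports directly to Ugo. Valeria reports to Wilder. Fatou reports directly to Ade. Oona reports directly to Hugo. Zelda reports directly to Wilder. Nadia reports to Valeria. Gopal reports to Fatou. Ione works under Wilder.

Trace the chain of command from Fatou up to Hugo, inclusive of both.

Fatou reports to Ade. Ade reports to Ugo. Ugo reports to Oona. Oona reports to Hugo. Hugo is at the top.

Fatou -> Ade -> Ugo -> Oona -> Hugo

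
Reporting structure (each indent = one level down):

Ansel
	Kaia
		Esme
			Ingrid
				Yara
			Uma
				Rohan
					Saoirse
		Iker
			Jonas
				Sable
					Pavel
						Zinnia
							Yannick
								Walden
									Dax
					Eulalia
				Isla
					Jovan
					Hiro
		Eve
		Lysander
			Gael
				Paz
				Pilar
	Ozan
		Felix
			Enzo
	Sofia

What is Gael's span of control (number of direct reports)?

2

Gael directly manages Paz, Pilar. That is 2 direct reports.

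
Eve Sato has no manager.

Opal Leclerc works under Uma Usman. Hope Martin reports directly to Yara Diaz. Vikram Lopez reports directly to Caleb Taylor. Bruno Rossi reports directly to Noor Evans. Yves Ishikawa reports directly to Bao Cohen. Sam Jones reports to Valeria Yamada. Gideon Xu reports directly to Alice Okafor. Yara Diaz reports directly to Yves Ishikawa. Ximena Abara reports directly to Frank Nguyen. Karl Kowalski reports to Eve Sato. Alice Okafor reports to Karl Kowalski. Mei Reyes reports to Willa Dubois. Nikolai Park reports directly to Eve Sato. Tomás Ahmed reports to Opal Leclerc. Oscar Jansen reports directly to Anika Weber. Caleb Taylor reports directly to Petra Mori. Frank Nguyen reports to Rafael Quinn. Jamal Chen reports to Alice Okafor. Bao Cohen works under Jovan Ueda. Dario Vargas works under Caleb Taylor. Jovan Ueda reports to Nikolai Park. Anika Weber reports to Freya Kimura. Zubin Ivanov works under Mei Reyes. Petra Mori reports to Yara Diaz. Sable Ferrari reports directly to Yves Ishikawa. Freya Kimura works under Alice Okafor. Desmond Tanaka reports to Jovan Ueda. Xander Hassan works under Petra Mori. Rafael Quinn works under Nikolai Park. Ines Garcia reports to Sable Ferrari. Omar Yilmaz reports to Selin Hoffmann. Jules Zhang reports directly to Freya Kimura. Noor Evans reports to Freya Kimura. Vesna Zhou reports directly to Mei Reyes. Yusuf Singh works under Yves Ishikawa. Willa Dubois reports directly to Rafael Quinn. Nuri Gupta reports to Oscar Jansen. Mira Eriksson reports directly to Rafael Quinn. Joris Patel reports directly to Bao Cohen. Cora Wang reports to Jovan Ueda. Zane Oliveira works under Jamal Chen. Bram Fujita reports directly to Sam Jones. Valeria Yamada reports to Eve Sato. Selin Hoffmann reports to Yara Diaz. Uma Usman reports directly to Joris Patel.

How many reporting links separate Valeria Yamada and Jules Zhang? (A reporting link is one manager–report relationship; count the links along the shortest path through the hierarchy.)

Valeria Yamada is 1 level below Eve Sato, and Jules Zhang is 4 levels below Eve Sato (their lowest common manager). The shortest path runs up from Valeria Yamada to Eve Sato and back down to Jules Zhang: 1 + 4 = 5 links.

5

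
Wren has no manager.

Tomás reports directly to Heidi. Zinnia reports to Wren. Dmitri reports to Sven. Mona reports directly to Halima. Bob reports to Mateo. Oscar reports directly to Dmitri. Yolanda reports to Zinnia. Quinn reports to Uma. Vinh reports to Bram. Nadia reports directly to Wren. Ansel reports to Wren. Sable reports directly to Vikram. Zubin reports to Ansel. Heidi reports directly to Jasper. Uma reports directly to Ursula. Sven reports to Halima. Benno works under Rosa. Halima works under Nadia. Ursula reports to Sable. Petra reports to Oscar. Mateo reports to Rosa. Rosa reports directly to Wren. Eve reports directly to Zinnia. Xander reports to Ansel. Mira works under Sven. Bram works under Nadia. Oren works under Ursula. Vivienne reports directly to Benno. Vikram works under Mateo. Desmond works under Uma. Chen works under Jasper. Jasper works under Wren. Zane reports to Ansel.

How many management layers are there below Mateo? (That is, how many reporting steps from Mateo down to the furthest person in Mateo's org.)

The longest chain under Mateo runs Mateo → Vikram → Sable → Ursula → Uma → Desmond, which is 5 levels below Mateo.

5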